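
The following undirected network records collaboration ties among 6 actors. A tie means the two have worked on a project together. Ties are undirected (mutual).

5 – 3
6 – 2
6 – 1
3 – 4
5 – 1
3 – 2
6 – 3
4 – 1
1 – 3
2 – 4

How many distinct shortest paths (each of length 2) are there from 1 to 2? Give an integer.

The shortest distance is 2. The length-2 paths are: 1–3–2; 1–6–2; 1–4–2.
That gives 3 distinct shortest paths.

3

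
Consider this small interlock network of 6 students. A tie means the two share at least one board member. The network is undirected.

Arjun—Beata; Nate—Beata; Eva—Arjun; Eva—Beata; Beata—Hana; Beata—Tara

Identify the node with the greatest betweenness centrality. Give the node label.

Unnormalized betweenness of each node: Arjun:0, Beata:9, Eva:0, Hana:0, Nate:0, Tara:0.
Beata has the largest value, 9, making it the main broker — the node through which the most shortest paths run.

Beata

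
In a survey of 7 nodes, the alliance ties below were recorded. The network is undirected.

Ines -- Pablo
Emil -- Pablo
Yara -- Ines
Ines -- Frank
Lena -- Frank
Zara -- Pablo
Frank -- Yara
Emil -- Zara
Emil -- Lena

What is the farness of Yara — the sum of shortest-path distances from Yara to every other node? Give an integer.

Distances from Yara: Emil:3, Frank:1, Ines:1, Lena:2, Pablo:2, Zara:3.
Sum = 3 + 1 + 1 + 2 + 2 + 3 = 12.

12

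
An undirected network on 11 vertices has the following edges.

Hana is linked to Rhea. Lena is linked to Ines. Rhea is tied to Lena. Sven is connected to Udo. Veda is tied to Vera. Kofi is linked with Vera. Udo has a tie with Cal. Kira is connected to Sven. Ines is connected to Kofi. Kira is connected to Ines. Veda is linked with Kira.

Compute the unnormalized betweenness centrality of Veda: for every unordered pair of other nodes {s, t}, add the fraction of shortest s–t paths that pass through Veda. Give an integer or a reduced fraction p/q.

4

Pairs whose geodesics pass through Veda — Cal–Vera: 1; Sven–Vera: 1; Kira–Vera: 1; Vera–Udo: 1.
All other pairs contribute 0.
Summing the contributions gives betweenness(Veda) = 4.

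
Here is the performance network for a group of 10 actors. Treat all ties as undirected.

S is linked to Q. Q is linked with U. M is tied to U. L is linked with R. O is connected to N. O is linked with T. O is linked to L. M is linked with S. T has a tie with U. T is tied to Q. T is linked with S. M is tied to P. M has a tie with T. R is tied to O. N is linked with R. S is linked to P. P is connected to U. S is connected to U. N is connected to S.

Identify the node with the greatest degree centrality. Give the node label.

Degrees — L:2, M:4, N:3, O:4, P:3, Q:3, R:3, S:6, T:5, U:5.
The maximum is 6, attained only by S.

S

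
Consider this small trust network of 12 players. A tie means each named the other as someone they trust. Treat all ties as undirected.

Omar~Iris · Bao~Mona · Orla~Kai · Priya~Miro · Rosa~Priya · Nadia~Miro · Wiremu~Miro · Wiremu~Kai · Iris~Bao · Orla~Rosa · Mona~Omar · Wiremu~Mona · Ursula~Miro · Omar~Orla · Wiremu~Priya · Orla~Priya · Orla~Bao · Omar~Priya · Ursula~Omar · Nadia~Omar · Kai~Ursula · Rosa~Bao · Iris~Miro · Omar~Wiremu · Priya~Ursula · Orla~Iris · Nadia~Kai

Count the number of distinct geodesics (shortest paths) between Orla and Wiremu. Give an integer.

The shortest distance is 2. The length-2 paths are: Orla–Priya–Wiremu; Orla–Kai–Wiremu; Orla–Omar–Wiremu.
That gives 3 distinct shortest paths.

3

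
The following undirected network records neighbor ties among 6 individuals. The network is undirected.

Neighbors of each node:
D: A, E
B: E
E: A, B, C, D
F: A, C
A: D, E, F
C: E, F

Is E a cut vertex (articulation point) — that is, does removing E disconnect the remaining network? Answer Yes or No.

Removing E leaves {A, C, D, and F} with no path to {B}, so the network splits into 2 components. E is a cut vertex.

Yes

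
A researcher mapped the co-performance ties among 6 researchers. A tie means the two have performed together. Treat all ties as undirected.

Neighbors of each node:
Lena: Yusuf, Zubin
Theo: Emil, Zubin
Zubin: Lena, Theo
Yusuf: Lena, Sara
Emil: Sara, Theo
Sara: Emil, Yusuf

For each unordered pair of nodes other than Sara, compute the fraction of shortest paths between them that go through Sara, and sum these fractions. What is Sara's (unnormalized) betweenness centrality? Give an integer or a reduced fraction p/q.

2

Pairs whose geodesics pass through Sara — Lena–Emil: 1/2; Theo–Yusuf: 1/2; Emil–Yusuf: 1.
All other pairs contribute 0.
Summing the contributions gives betweenness(Sara) = 2.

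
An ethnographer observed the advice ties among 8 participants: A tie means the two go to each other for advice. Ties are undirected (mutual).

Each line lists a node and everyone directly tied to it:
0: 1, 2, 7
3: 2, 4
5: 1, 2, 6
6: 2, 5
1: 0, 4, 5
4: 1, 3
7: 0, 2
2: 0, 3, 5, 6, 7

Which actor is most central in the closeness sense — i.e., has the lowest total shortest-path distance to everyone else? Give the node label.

Farness (sum of distances to all others) for each node — 0:11, 1:11, 2:9, 3:12, 4:14, 5:11, 6:13, 7:13.
The smallest farness is 9, for 2, so 2 has the highest closeness.

2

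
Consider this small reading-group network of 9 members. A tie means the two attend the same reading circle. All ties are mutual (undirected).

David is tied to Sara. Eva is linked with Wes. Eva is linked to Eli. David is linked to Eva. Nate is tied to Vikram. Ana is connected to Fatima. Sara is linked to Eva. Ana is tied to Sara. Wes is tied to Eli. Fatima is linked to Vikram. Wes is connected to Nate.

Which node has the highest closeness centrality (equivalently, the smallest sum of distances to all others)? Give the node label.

Farness (sum of distances to all others) for each node — Ana:17, David:18, Eli:18, Eva:14, Fatima:19, Nate:17, Sara:15, Vikram:19, Wes:15.
The smallest farness is 14, for Eva, so Eva has the highest closeness.

Eva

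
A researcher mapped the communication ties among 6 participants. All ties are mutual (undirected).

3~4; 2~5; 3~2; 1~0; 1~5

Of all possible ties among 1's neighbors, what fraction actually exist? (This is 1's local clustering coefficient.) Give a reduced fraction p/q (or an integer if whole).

0

1's neighbors: 0 and 5 (k = 2).
Possible neighbor pairs: C(2,2) = 1. Edges among them: none → e = 0.
Clustering(1) = 0/1.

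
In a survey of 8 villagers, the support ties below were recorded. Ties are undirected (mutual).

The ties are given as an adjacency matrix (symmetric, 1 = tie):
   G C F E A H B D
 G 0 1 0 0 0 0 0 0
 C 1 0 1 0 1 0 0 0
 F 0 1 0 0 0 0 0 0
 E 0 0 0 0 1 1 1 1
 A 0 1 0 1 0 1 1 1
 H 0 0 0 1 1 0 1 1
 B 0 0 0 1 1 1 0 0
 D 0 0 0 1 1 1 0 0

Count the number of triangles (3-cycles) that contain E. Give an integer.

E's neighbors: A, B, D, and H.
Neighbor pairs that are themselves tied: E–A–B; E–A–D; E–A–H; E–B–H; E–D–H. Each forms one triangle with E, for 5 in total.

5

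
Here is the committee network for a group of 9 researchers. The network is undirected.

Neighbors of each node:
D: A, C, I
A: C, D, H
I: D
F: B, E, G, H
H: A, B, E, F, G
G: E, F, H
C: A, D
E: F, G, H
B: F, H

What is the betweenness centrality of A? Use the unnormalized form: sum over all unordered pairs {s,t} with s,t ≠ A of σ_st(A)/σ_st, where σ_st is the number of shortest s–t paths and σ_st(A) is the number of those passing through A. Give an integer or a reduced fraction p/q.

15

Pairs whose geodesics pass through A — I–F: 1; I–E: 1; I–H: 1; I–G: 1; I–B: 1; D–F: 1; D–E: 1; D–H: 1; D–G: 1; D–B: 1; C–F: 1; C–E: 1; C–H: 1; C–G: 1 … (+1 more pairs).
All other pairs contribute 0.
Summing the contributions gives betweenness(A) = 15.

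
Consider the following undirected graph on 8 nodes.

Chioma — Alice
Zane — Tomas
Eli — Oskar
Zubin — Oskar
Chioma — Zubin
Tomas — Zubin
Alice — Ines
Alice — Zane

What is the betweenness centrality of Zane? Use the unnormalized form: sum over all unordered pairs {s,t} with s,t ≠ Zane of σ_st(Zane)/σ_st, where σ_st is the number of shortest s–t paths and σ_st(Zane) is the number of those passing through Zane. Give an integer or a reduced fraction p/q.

Pairs whose geodesics pass through Zane — Ines–Tomas: 1; Alice–Tomas: 1.
All other pairs contribute 0.
Summing the contributions gives betweenness(Zane) = 2.

2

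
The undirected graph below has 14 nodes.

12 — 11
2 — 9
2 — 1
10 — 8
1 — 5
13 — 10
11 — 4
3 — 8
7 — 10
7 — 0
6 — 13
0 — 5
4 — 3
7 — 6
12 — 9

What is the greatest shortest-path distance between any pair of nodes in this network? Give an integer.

Eccentricity of each node (its greatest distance to any other): 0:6, 1:6, 2:6, 3:6, 4:6, 5:6, 6:7, 7:6, 8:6, 9:7, 10:6, 11:6, 12:7, 13:7.
The maximum eccentricity is 7, realized for instance by the pair 6–12 via 6 – 7 – 0 – 5 – 1 – 2 – 9 – 12. So the diameter is 7.

7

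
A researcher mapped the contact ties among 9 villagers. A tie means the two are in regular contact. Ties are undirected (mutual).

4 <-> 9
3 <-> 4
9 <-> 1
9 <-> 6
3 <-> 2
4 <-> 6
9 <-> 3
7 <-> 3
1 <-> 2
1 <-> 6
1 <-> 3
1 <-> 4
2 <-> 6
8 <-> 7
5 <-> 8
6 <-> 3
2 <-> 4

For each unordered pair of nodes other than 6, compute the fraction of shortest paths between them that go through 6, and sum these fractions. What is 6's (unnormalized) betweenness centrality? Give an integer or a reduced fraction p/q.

1/4

Pairs whose geodesics pass through 6 — 2–9: 1/4.
All other pairs contribute 0.
Summing the contributions gives betweenness(6) = 1/4.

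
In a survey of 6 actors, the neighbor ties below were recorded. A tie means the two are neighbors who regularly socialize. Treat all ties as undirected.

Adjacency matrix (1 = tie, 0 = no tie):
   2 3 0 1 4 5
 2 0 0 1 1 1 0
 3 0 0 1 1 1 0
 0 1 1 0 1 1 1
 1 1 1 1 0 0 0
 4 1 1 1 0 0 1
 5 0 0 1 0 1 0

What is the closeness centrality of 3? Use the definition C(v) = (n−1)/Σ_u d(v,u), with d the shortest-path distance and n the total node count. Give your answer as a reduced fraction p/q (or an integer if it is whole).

Distances from 3: 0:1, 1:1, 2:2, 4:1, 5:2. Sum = 7.
n = 6, so closeness = 5/7.

5/7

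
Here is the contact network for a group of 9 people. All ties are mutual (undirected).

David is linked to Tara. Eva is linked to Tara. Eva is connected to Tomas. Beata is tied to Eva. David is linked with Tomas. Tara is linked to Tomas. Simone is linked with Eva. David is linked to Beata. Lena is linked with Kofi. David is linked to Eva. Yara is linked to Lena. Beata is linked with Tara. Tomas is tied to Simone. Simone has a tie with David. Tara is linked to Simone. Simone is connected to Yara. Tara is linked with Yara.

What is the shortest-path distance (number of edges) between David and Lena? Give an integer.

3

One shortest route is David – Simone – Yara – Lena, which uses 3 edges, and at distance 2 from David we only reach {Yara}, which does not include Lena. So d(David,Lena) = 3.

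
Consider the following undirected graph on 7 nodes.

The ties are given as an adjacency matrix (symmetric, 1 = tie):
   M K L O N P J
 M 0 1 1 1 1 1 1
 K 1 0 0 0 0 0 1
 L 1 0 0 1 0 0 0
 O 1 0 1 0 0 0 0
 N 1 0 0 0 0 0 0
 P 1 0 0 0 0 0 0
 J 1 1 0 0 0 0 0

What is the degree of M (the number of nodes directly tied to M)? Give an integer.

M is directly tied to J, K, L, N, O, and P. That is 6 neighbors, so the degree of M is 6.

6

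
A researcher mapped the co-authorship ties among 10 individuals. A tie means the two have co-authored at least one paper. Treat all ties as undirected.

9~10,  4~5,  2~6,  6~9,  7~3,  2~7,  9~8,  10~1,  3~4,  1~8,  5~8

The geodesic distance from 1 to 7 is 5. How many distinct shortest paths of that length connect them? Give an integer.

3

The shortest distance is 5. The length-5 paths are: 1–10–9–6–2–7; 1–8–9–6–2–7; 1–8–5–4–3–7.
That gives 3 distinct shortest paths.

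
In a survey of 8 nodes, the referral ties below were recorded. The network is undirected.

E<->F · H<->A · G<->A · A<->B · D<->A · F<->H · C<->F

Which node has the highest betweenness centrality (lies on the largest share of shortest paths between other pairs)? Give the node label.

Unnormalized betweenness of each node: A:15, B:0, C:0, D:0, E:0, F:11, G:0, H:12.
A has the largest value, 15, making it the main broker — the node through which the most shortest paths run.

A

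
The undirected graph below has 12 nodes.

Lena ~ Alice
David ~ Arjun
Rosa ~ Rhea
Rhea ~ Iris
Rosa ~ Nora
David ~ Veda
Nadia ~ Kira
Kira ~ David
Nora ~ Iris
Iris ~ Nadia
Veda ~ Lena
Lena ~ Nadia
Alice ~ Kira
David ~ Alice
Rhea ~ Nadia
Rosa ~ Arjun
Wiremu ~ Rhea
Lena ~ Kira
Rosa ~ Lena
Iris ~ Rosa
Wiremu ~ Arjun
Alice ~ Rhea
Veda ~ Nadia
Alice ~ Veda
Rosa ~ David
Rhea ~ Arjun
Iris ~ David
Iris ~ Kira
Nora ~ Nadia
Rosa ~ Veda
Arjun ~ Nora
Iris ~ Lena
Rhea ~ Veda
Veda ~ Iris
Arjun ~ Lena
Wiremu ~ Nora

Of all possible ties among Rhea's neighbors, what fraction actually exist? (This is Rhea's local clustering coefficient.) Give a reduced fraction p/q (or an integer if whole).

Rhea's neighbors: Alice, Arjun, Iris, Nadia, Rosa, Veda, and Wiremu (k = 7).
Possible neighbor pairs: C(7,2) = 21. Edges among them: Alice–Veda, Arjun–Rosa, Arjun–Wiremu, Iris–Nadia, Iris–Rosa, Iris–Veda, Nadia–Veda, Rosa–Veda → e = 8.
Clustering(Rhea) = 8/21.

8/21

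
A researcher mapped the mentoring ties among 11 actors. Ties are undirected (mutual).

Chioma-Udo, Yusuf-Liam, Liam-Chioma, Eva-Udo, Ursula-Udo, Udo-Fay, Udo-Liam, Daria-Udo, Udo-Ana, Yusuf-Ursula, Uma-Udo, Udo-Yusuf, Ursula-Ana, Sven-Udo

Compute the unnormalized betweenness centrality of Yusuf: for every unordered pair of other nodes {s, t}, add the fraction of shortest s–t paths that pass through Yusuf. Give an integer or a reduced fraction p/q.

1/2

Pairs whose geodesics pass through Yusuf — Liam–Ursula: 1/2.
All other pairs contribute 0.
Summing the contributions gives betweenness(Yusuf) = 1/2.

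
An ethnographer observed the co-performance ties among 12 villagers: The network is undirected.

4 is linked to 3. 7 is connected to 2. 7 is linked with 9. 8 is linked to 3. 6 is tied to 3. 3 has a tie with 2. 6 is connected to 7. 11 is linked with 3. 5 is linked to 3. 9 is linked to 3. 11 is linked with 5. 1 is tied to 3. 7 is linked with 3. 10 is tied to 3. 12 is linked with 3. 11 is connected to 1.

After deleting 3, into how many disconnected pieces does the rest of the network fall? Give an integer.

Without 3, the remaining ties split the others into: {1, 5, 11}; {2, 6, 7, 9}; {4}; {8}; {12}; {10}.
That's 6 separate components.

6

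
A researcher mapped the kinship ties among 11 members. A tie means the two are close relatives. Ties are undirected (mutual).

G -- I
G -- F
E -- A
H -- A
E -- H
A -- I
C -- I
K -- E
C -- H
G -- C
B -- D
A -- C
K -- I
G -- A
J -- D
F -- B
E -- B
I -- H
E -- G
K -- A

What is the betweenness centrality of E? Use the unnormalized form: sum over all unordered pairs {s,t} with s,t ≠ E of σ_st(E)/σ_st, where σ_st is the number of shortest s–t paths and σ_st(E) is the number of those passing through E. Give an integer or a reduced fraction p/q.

Pairs whose geodesics pass through E — J–H: 1; J–A: 1; J–I: 4/5; J–C: 3/4; J–K: 1; J–G: 1/2; D–H: 1; D–A: 1; D–I: 4/5; D–C: 3/4; D–K: 1; D–G: 1/2; B–H: 1; B–A: 1 … (+9 more pairs).
All other pairs contribute 0.
Summing the contributions gives betweenness(E) = 509/30.

509/30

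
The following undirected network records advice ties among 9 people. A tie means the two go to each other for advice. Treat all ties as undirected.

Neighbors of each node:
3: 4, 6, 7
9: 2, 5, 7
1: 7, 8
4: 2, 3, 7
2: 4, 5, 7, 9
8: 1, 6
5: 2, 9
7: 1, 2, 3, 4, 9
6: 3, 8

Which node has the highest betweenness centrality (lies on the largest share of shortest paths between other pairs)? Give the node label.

7

Unnormalized betweenness of each node: 1:9/2, 2:13/3, 3:11/2, 4:5/3, 5:0, 6:3/2, 7:40/3, 8:1, 9:13/6.
7 has the largest value, 40/3, making it the main broker — the node through which the most shortest paths run.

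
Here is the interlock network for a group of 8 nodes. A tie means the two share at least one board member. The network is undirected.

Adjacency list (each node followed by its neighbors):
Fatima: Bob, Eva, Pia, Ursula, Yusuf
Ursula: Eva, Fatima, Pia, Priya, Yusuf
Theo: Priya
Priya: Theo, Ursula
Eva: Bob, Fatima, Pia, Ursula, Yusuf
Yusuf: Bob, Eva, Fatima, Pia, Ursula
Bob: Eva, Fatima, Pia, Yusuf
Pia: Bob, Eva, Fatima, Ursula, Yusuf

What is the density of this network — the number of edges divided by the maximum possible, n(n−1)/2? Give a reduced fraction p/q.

There are 16 edges and 8 nodes, so the maximum possible is C(8,2) = 28.
Density = 16/28 = 4/7.

4/7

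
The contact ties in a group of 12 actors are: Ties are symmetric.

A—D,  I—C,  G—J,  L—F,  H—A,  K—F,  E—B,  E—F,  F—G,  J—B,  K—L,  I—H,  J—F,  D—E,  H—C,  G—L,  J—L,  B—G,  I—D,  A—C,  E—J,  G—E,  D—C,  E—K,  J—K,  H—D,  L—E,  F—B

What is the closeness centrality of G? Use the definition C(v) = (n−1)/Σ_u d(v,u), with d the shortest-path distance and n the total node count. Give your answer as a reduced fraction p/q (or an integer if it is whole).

Distances from G: A:3, B:1, C:3, D:2, E:1, F:1, H:3, I:3, J:1, K:2, L:1. Sum = 21.
n = 12, so closeness = 11/21.

11/21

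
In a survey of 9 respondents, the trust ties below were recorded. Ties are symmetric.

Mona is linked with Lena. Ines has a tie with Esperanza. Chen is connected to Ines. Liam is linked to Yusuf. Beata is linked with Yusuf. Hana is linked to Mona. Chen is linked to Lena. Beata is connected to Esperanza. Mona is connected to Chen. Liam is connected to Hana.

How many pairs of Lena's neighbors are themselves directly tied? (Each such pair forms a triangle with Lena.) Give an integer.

Lena's neighbors: Chen and Mona.
Neighbor pairs that are themselves tied: Lena–Chen–Mona. Each forms one triangle with Lena, for 1 in total.

1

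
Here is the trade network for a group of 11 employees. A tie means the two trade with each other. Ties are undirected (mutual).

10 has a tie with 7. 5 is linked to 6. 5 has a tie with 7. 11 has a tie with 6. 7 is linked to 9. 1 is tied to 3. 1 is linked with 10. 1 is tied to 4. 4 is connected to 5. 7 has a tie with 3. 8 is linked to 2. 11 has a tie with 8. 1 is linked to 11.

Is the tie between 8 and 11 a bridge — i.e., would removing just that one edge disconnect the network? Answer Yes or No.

Without the 8–11 edge there is no alternate route between 8 and 11, so the network disconnects. It is a bridge.

Yes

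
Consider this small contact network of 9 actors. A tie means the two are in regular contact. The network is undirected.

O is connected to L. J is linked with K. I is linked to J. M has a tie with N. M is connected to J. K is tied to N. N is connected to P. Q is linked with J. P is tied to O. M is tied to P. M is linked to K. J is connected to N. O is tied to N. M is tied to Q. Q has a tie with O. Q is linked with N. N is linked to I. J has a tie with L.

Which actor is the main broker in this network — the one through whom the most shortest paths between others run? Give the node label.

Unnormalized betweenness of each node: I:0, J:35/6, K:0, L:1/3, M:5/3, N:41/6, O:7/3, P:1/3, Q:2/3.
N has the largest value, 41/6, making it the main broker — the node through which the most shortest paths run.

N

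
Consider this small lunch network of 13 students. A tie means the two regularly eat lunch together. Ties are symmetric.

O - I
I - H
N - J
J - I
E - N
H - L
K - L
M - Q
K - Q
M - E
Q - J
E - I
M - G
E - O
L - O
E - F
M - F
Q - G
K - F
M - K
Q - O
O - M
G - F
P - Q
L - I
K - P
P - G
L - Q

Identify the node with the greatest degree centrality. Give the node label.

Q

Degrees — E:5, F:4, G:4, H:2, I:5, J:3, K:5, L:5, M:6, N:2, O:5, P:3, Q:7.
The maximum is 7, attained only by Q.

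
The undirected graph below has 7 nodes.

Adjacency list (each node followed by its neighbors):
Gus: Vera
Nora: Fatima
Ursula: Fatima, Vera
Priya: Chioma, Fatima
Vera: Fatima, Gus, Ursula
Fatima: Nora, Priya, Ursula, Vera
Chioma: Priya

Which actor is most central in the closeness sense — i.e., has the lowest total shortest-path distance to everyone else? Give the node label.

Farness (sum of distances to all others) for each node — Chioma:16, Fatima:8, Gus:15, Nora:13, Priya:11, Ursula:11, Vera:10.
The smallest farness is 8, for Fatima, so Fatima has the highest closeness.

Fatima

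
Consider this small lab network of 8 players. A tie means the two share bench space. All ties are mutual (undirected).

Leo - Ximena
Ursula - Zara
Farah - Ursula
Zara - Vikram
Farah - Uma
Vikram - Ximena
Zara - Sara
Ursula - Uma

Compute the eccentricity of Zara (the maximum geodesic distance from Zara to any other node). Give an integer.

3

Distances from Zara: Farah:2, Leo:3, Sara:1, Uma:2, Ursula:1, Vikram:1, Ximena:2.
The largest is 3 (to Leo), so the eccentricity of Zara is 3.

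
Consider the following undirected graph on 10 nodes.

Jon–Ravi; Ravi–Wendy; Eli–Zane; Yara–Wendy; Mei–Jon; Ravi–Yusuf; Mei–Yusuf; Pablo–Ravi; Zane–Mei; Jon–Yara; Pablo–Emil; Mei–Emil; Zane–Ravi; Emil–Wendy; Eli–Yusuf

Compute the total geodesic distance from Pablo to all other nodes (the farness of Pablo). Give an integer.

Distances from Pablo: Eli:3, Emil:1, Jon:2, Mei:2, Ravi:1, Wendy:2, Yara:3, Yusuf:2, Zane:2.
Sum = 3 + 1 + 2 + 2 + 1 + 2 + 3 + 2 + 2 = 18.

18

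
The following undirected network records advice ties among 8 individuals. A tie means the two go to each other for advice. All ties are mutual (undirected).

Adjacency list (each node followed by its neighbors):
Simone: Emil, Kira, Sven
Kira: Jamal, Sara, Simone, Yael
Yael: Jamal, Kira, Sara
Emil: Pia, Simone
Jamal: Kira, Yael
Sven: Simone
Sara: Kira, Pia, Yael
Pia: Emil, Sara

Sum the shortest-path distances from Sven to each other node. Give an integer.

Distances from Sven: Emil:2, Jamal:3, Kira:2, Pia:3, Sara:3, Simone:1, Yael:3.
Sum = 2 + 3 + 2 + 3 + 3 + 1 + 3 = 17.

17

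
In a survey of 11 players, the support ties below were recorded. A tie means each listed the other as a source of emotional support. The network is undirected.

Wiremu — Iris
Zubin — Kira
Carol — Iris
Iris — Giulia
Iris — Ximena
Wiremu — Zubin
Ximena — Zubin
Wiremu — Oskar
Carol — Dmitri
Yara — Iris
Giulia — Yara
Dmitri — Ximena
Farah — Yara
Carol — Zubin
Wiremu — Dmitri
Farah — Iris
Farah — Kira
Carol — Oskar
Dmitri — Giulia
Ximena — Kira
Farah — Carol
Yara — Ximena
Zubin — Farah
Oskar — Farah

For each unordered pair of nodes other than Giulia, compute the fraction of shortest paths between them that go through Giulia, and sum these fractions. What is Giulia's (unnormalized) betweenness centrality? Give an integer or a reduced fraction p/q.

Pairs whose geodesics pass through Giulia — Iris–Dmitri: 1/4; Dmitri–Yara: 1/2.
All other pairs contribute 0.
Summing the contributions gives betweenness(Giulia) = 3/4.

3/4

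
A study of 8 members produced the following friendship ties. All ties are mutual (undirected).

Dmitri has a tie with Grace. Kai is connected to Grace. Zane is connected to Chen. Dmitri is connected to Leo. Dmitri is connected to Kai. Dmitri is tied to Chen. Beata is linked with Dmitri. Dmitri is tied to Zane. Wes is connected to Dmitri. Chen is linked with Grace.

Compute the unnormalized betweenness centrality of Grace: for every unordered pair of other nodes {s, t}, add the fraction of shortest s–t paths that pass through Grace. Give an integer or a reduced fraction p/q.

1/2

Pairs whose geodesics pass through Grace — Chen–Kai: 1/2.
All other pairs contribute 0.
Summing the contributions gives betweenness(Grace) = 1/2.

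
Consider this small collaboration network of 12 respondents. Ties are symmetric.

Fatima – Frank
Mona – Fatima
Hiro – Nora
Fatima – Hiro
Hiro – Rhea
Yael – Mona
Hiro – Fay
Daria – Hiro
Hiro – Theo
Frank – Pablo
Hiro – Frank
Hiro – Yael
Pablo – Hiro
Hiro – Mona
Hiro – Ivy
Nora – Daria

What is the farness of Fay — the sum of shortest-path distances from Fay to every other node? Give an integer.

21

Distances from Fay: Daria:2, Fatima:2, Frank:2, Hiro:1, Ivy:2, Mona:2, Nora:2, Pablo:2, Rhea:2, Theo:2, Yael:2.
Sum = 2 + 2 + 2 + 1 + 2 + 2 + 2 + 2 + 2 + 2 + 2 = 21.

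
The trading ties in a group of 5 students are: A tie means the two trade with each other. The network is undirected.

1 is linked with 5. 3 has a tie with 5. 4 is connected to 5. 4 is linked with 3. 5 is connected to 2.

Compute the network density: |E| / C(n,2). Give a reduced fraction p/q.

There are 5 edges and 5 nodes, so the maximum possible is C(5,2) = 10.
Density = 5/10 = 1/2.

1/2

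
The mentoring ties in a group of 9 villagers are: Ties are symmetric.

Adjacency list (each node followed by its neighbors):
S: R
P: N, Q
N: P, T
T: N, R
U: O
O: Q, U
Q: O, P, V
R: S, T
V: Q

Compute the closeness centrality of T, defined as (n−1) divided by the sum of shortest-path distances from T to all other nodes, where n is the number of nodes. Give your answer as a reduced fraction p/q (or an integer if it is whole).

Distances from T: N:1, O:4, P:2, Q:3, R:1, S:2, U:5, V:4. Sum = 22.
n = 9, so closeness = 8/22 = 4/11.

4/11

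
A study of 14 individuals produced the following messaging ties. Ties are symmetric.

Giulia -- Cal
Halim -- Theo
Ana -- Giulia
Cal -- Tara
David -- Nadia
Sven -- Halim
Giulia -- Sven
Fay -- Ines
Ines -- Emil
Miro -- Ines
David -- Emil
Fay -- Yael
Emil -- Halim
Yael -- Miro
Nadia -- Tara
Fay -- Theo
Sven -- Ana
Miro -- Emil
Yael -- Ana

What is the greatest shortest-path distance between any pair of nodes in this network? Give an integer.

Eccentricity of each node (its greatest distance to any other): Ana:4, Cal:5, David:4, Emil:4, Fay:5, Giulia:4, Halim:4, Ines:5, Miro:4, Nadia:4, Sven:4, Tara:5, Theo:5, Yael:4.
The maximum eccentricity is 5, realized for instance by the pair Fay–Tara via Fay – Ines – Emil – David – Nadia – Tara. So the diameter is 5.

5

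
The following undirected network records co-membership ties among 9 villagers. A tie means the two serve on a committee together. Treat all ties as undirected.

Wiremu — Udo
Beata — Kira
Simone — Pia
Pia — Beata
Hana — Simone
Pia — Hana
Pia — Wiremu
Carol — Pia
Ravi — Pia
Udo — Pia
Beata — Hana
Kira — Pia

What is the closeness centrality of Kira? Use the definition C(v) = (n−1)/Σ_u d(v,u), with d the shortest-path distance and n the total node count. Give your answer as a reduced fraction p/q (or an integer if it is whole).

Distances from Kira: Beata:1, Carol:2, Hana:2, Pia:1, Ravi:2, Simone:2, Udo:2, Wiremu:2. Sum = 14.
n = 9, so closeness = 8/14 = 4/7.

4/7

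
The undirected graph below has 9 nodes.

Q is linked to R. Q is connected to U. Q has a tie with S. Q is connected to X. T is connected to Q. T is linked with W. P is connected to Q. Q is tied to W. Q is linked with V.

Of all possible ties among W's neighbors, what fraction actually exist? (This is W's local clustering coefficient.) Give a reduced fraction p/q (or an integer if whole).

W's neighbors: Q and T (k = 2).
Possible neighbor pairs: C(2,2) = 1. Edges among them: Q–T → e = 1.
Clustering(W) = 1/1.

1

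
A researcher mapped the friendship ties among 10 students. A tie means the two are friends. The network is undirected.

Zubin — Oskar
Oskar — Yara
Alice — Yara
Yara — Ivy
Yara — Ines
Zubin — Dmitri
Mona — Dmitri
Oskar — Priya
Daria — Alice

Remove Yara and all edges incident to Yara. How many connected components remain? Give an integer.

Without Yara, the remaining ties split the others into: {Dmitri, Mona, Oskar, Priya, Zubin}; {Ivy}; {Alice, Daria}; {Ines}.
That's 4 separate components.

4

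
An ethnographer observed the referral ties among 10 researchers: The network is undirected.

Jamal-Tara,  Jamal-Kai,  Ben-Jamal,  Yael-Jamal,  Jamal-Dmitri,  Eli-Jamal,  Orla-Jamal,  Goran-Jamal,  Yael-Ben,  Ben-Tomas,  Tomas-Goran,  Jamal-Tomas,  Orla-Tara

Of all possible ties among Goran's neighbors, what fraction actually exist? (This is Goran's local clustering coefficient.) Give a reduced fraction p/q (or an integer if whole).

1

Goran's neighbors: Jamal and Tomas (k = 2).
Possible neighbor pairs: C(2,2) = 1. Edges among them: Jamal–Tomas → e = 1.
Clustering(Goran) = 1/1.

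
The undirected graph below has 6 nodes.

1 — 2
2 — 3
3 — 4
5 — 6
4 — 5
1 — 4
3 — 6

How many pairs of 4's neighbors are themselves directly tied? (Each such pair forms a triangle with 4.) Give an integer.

4's neighbors are 1, 3, and 5, but none of them are tied to each other, so no triangle contains 4.

0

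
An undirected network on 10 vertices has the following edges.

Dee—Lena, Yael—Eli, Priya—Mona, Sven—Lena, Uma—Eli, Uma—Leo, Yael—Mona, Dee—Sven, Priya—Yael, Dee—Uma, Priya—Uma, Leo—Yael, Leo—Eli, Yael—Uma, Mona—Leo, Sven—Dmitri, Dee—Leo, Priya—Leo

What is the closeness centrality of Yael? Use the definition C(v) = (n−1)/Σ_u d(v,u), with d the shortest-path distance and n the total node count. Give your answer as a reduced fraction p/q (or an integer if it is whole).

Distances from Yael: Dee:2, Dmitri:4, Eli:1, Lena:3, Leo:1, Mona:1, Priya:1, Sven:3, Uma:1. Sum = 17.
n = 10, so closeness = 9/17.

9/17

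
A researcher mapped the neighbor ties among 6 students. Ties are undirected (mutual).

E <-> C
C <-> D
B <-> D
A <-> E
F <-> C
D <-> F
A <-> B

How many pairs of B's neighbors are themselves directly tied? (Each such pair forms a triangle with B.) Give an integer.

B's neighbors are A and D, but none of them are tied to each other, so no triangle contains B.

0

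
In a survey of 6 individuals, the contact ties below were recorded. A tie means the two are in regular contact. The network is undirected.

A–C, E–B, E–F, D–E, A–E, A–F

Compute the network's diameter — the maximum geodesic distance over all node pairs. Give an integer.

Eccentricity of each node (its greatest distance to any other): A:2, B:3, C:3, D:3, E:2, F:2.
The maximum eccentricity is 3, realized for instance by the pair C–D via C – A – E – D. So the diameter is 3.

3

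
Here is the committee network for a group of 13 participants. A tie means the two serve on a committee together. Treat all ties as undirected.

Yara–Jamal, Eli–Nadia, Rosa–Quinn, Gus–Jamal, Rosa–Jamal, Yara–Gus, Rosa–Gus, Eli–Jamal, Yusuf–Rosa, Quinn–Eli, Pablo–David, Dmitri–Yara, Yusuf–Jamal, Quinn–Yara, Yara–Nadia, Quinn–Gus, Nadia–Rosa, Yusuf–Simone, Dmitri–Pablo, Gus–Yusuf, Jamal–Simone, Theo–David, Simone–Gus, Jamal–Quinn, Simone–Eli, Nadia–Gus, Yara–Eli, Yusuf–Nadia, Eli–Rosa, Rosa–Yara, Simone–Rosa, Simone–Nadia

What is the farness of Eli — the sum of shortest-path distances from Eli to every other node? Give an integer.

Distances from Eli: David:4, Dmitri:2, Gus:2, Jamal:1, Nadia:1, Pablo:3, Quinn:1, Rosa:1, Simone:1, Theo:5, Yara:1, Yusuf:2.
Sum = 4 + 2 + 2 + 1 + 1 + 3 + 1 + 1 + 1 + 5 + 1 + 2 = 24.

24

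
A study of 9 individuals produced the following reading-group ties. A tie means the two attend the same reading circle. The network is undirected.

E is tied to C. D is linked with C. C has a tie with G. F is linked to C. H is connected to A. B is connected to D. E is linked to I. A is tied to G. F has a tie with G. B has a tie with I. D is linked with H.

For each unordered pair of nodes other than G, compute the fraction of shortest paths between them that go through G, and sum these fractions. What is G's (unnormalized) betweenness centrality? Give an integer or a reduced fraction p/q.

Pairs whose geodesics pass through G — C–A: 1; E–A: 1; I–A: 1/2; H–F: 1/2; A–F: 1.
All other pairs contribute 0.
Summing the contributions gives betweenness(G) = 4.

4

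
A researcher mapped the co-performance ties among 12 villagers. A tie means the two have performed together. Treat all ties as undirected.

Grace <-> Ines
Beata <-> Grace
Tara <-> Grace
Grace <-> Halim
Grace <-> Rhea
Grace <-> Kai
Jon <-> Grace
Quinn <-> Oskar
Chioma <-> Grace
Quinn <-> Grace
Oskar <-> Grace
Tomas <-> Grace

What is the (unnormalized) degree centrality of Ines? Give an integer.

1

Ines is directly tied to Grace. That is 1 neighbor, so the degree of Ines is 1.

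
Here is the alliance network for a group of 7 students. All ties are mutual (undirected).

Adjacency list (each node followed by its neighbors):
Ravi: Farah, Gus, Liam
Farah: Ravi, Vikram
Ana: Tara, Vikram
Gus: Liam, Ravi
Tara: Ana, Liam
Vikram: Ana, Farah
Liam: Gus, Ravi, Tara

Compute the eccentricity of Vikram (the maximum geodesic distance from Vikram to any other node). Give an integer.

3

Distances from Vikram: Ana:1, Farah:1, Gus:3, Liam:3, Ravi:2, Tara:2.
The largest is 3 (to Liam and Gus), so the eccentricity of Vikram is 3.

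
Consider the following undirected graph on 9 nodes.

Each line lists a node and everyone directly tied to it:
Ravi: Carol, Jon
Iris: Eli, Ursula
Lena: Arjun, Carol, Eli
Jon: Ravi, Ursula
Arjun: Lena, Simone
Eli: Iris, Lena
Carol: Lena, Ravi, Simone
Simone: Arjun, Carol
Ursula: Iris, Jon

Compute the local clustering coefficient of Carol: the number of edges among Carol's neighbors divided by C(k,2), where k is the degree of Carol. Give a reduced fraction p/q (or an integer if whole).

Carol's neighbors: Lena, Ravi, and Simone (k = 3).
Possible neighbor pairs: C(3,2) = 3. Edges among them: none → e = 0.
Clustering(Carol) = 0/3 = 0.

0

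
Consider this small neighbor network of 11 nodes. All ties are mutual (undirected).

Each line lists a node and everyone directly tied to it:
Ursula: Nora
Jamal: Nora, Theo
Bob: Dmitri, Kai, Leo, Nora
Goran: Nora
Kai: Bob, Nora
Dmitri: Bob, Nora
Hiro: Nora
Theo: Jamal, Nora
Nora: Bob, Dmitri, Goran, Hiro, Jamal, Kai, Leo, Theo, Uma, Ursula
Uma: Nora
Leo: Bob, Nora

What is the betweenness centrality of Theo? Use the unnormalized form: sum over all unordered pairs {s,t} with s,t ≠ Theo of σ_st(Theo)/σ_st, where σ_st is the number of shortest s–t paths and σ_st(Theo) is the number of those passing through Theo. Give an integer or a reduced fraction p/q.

0

No shortest path between any pair of other nodes passes through Theo.
Summing the contributions gives betweenness(Theo) = 0.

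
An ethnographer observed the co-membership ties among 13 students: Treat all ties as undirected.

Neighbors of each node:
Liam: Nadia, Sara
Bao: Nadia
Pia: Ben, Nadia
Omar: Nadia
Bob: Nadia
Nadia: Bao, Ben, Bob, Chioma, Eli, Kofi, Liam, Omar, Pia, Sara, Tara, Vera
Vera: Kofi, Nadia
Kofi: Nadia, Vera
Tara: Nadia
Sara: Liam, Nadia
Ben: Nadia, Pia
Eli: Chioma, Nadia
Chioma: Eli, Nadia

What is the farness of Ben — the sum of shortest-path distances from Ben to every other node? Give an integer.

Distances from Ben: Bao:2, Bob:2, Chioma:2, Eli:2, Kofi:2, Liam:2, Nadia:1, Omar:2, Pia:1, Sara:2, Tara:2, Vera:2.
Sum = 2 + 2 + 2 + 2 + 2 + 2 + 1 + 2 + 1 + 2 + 2 + 2 = 22.

22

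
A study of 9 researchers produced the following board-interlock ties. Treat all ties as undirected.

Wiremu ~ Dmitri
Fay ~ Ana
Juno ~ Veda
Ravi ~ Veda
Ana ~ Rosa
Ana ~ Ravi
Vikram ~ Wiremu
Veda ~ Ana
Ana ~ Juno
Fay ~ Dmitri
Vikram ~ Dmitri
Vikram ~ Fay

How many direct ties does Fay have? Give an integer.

3

Fay is directly tied to Ana, Dmitri, and Vikram. That is 3 neighbors, so the degree of Fay is 3.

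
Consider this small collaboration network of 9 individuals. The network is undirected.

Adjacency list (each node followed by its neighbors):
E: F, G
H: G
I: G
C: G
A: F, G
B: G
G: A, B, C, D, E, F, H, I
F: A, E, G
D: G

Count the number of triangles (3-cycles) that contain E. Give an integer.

1

E's neighbors: F and G.
Neighbor pairs that are themselves tied: E–F–G. Each forms one triangle with E, for 1 in total.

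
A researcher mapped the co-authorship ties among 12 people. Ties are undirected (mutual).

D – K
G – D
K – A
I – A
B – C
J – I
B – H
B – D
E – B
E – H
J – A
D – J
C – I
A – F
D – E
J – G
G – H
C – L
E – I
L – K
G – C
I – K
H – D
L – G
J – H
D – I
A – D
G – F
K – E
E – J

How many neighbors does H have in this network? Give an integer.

5

H is directly tied to B, D, E, G, and J. That is 5 neighbors, so the degree of H is 5.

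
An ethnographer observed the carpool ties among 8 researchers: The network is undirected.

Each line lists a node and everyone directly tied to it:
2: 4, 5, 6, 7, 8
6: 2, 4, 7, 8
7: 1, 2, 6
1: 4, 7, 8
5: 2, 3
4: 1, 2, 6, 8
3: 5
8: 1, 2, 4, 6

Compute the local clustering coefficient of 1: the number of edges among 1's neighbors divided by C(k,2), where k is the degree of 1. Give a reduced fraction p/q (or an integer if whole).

1/3

1's neighbors: 4, 7, and 8 (k = 3).
Possible neighbor pairs: C(3,2) = 3. Edges among them: 4–8 → e = 1.
Clustering(1) = 1/3.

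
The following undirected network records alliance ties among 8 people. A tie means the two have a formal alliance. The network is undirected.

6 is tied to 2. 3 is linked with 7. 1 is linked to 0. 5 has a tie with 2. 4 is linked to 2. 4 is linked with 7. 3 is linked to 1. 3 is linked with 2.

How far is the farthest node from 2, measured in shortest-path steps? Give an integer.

3

Distances from 2: 0:3, 1:2, 3:1, 4:1, 5:1, 6:1, 7:2.
The largest is 3 (to 0), so the eccentricity of 2 is 3.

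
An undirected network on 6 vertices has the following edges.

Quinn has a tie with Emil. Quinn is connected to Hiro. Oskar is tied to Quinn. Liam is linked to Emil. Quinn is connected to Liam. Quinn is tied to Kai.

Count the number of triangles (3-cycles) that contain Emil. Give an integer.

Emil's neighbors: Liam and Quinn.
Neighbor pairs that are themselves tied: Emil–Liam–Quinn. Each forms one triangle with Emil, for 1 in total.

1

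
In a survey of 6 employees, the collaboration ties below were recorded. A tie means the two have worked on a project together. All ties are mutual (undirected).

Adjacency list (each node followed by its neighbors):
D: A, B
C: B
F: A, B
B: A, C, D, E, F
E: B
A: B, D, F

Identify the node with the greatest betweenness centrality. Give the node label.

B

Unnormalized betweenness of each node: A:1/2, B:15/2, C:0, D:0, E:0, F:0.
B has the largest value, 15/2, making it the main broker — the node through which the most shortest paths run.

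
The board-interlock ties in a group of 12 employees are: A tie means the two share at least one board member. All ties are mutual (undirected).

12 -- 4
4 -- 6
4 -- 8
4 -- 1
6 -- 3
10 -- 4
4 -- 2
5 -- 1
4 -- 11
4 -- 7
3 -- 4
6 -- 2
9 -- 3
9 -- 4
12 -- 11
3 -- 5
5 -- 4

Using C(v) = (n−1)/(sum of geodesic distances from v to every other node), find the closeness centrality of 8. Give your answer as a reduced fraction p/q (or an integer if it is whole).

Distances from 8: 1:2, 2:2, 3:2, 4:1, 5:2, 6:2, 7:2, 9:2, 10:2, 11:2, 12:2. Sum = 21.
n = 12, so closeness = 11/21.

11/21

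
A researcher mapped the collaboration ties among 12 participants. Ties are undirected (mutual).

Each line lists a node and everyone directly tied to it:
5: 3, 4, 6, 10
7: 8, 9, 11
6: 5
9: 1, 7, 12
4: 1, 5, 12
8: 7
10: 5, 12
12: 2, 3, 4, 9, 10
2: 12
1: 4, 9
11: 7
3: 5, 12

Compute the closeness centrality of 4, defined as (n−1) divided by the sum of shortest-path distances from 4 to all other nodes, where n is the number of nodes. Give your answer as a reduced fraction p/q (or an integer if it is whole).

11/24

Distances from 4: 1:1, 2:2, 3:2, 5:1, 6:2, 7:3, 8:4, 9:2, 10:2, 11:4, 12:1. Sum = 24.
n = 12, so closeness = 11/24.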